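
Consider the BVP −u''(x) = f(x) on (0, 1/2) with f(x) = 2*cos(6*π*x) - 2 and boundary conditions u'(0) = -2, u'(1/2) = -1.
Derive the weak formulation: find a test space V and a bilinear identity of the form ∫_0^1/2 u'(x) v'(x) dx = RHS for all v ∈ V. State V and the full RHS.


V = H^1(0, 1/2) (v unrestricted at boundary; u is determined up to an additive constant); weak form: ∫_0^1/2 u'v' dx = ∫_0^1/2 (2*cos(6*π*x) - 2) v dx − v(1/2) + 2·v(0) for all v ∈ V.

Multiply both sides by a test function v and integrate from 0 to 1/2:
  ∫_0^1/2 −u''(x) v(x) dx = ∫_0^1/2 f(x) v(x) dx.
Integrate the LHS by parts once:
  ∫_0^1/2 −u'' v dx = −[u'(x) v(x)]_0^1/2 + ∫_0^1/2 u'(x) v'(x) dx.
Thus ∫_0^1/2 u'(x) v'(x) dx = ∫_0^1/2 f(x) v(x) dx + [u'(x) v(x)]_0^1/2.
Choose V so that boundary terms are either known or forced to vanish.
u has inhomogeneous Neumann u'(0) = -2, u'(1/2) = -1. [u' v]_0^1/2 = (-1)·v(1/2) − (-2)·v(0) = − v(1/2) + 2·v(0). Take V = H^1(0, 1/2); boundary term becomes part of RHS.
Weak formulation: find u (satisfying any essential BC) such that ∫_0^1/2 u'(x) v'(x) dx = ∫_0^1/2 f v dx − v(1/2) + 2·v(0) for all v ∈ V (Neumann data are natural BCs: they enter the RHS as boundary terms).
Substituting f(x) = 2*cos(6*π*x) - 2, the right-hand side is ∫_0^1/2 (2*cos(6*π*x) - 2) v dx − v(1/2) + 2·v(0).
Compatibility check (pure Neumann): taking v ≡ 1 ∈ V gives 0 = ∫_0^1/2 f dx + (-1) − (-2), i.e. ∫_0^1/2 f dx must equal u'(0) − u'(1/2) = -1. Indeed ∫_0^1/2 (2*cos(6*π*x) - 2) dx = -1, so the data are compatible. The solution is then unique only up to an additive constant (fix it e.g. by requiring ∫_0^1/2 u dx = 0).


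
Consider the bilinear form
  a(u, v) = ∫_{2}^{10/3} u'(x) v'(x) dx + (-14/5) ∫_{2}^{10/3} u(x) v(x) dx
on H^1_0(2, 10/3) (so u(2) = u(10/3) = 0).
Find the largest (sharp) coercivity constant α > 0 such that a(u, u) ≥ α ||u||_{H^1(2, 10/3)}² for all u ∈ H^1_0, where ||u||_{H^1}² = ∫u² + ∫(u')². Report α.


α = (-224 + 45*π^2)/(5*(16 + 9*π^2))

Coercivity of a(·,·) on H^1_0(2, 10/3) means a(u, u) ≥ α ||u||_{H^1}² for every u ∈ H^1_0.
The interval has length L = 4/3, and Poincaré/coercivity depend only on L. Here a(u, u) = ∫(u')² + (-14/5)·∫u².
Here c = -14/5 < 0 with |c| < (π/L)² = 9*π^2/16, so coercivity still holds. The condition a(u,u) ≥ α||u||_{H^1}² reads (1−α)∫(u')² ≥ (α−c)∫u². Any admissible α is ≤ 1 (rapidly oscillating u have ∫u²/∫(u')² → 0), and α = 1 would force 0 ≥ (1−c)∫u², impossible since c < 1; so 1−α > 0. By the sharp Poincaré inequality on H^1_0 of an interval of length L, ∫(u')² ≥ (π/L)²∫u² with equality for the first sine mode sin(π(x−x₀)/L) (x₀ the left endpoint), so the inequality holds for all u iff (1−α)(π/L)² ≥ α − c, i.e. α ≤ ((π/L)² + c)/((π/L)² + 1) = (1 + c(L/π)²)/(1 + (L/π)²). (Direct route, valid since c ≤ 0: Poincaré gives c∫u² ≥ c(L/π)²∫(u')², so a(u,u) ≥ (1 + c(L/π)²)∫(u')², while ||u||_{H^1}² ≤ (1 + (L/π)²)∫(u')²; dividing yields the same α.) With (π/L)² = 9*π^2/16 and c = -14/5, the largest admissible constant is α = ((π/L)² + c)/((π/L)² + 1).
Simplifying, α = (-224 + 45*π^2)/(5*(16 + 9*π^2)).


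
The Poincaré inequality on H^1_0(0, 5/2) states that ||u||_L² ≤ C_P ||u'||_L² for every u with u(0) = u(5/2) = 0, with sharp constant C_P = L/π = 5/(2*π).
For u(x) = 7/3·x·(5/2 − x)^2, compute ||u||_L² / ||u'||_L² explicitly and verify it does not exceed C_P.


||u||_L² / ||u'||_L² = 5*sqrt(14)/28 < C_P = 5/(2*π).

u(x) = 7/3·x·(5/2 − x)^2, so u'(x) = 7*x^2 - 70*x/3 + 175/12.
u(x) = 7/3·x·(5/2 − x)^2 vanishes at x = 0 and x = 5/2, so u ∈ H^1_0(0, 5/2). Differentiate via the product rule and integrate the resulting polynomials term by term.
  ∫_0^5/2 u² dx = ∫_0^5/2 (49*x^6/9 - 490*x^5/9 + 1225*x^4/6 - 6125*x^3/18 + 30625*x^2/144) dx. Term by term:
    ∫_0^5/2 49*x^6/9 dx = 546875/1152;  ∫_0^5/2 -490*x^5/9 dx = -3828125/1728;  ∫_0^5/2 1225*x^4/6 dx = 765625/192;
    ∫_0^5/2 -6125*x^3/18 dx = -3828125/1152;  ∫_0^5/2 30625*x^2/144 dx = 3828125/3456.
  Sum: 546875/1152 − 3828125/1728 + 765625/192 − 3828125/1152 + 3828125/3456 = 109375/3456.
  ∫_0^5/2 (u')² dx = ∫_0^5/2 (49*x^4 - 980*x^3/3 + 13475*x^2/18 - 6125*x/9 + 30625/144) dx. Term by term:
    ∫_0^5/2 49*x^4 dx = 30625/32;  ∫_0^5/2 -980*x^3/3 dx = -153125/48;  ∫_0^5/2 13475*x^2/18 dx = 1684375/432;
    ∫_0^5/2 -6125*x/9 dx = -153125/72;  ∫_0^5/2 30625/144 dx = 153125/288.
  Sum: 30625/32 − 153125/48 + 1684375/432 − 153125/72 + 153125/288 = 30625/432.
∫_0^5/2 u² dx = 109375/3456, so ||u||_L² = 125*sqrt(42)/144.
∫_0^5/2 (u')² dx = 30625/432, so ||u'||_L² = 175*sqrt(3)/36.
Ratio ||u||_L² / ||u'||_L² = 5*sqrt(14)/28.
Sharp Poincaré constant on H^1_0(0, 5/2) is C_P = L/π = 5/(2*π), achieved by sin(2*π/5·x).
A polynomial bump cannot attain the sharp Poincaré constant (only the first sine eigenfunction does), so the ratio is strictly less than C_P, consistent with ||u||_L² ≤ C_P ||u'||_L².


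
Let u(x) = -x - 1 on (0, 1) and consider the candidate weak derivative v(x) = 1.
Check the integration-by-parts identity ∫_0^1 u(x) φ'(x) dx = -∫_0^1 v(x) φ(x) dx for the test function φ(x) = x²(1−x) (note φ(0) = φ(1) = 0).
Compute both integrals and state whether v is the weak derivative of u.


LHS = 1/12, RHS = -1/12. No, v is not the weak derivative of u.

u(x) = -x - 1, classical derivative u'(x) = -1.
φ(x) = x²(1−x), so φ'(x) = x*(2 - 3*x).
Note φ(0) = φ(1) = 0, so the boundary term u·φ vanishes.
LHS = ∫_0^1 u(x) φ'(x) dx = ∫_0^1 (3*x^3 + x^2 - 2*x) dx. Term by term:
  ∫_0^1 3*x^3 dx = 3/4;  ∫_0^1 x^2 dx = 1/3;  ∫_0^1 -2*x dx = -1.
Sum: 3/4 + 1/3 − 1 = 1/12.
So LHS = 1/12.
∫_0^1 v(x) φ(x) dx = ∫_0^1 (-x^3 + x^2) dx. Term by term:
  ∫_0^1 -x^3 dx = -1/4;  ∫_0^1 x^2 dx = 1/3.
Sum: -1/4 + 1/3 = 1/12.
So RHS = -∫_0^1 v(x) φ(x) dx = -1/12.
LHS − RHS = 1/6 ≠ 0, so the identity fails.
(For a valid weak derivative the identity must hold for EVERY test function, in particular this one. The failure shows v is NOT the weak derivative of u.)
Correct weak derivative would be u'(x) = -1.


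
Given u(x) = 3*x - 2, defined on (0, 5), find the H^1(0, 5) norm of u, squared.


||u||_{H^1}^2 = 290

The H^1 norm (squared) on an interval (0, L) is
  ||u||_{H^1}^2 = ∫_0^L u(x)^2 dx + ∫_0^L u'(x)^2 dx.
Compute u'(x) = 3.
Then u(x)^2 = 9*x**2 - 12*x + 4 and u'(x)^2 = 9.
Integrate each monomial from 0 to 5 using ∫_0^5 c·x^n dx = c·5^(n+1)/(n+1):
  ∫_0^5 u(x)^2 dx = ∫_0^5 (9*x^2 - 12*x + 4) dx. Term by term:
    ∫_0^5 9*x^2 dx = 375;  ∫_0^5 -12*x dx = -150;  ∫_0^5 4 dx = 20.
  Sum: 375 − 150 + 20 = 245.
  ∫_0^5 u'(x)^2 dx = ∫_0^5 (9) dx. Term by term:
    ∫_0^5 9 dx = 45.
Adding: ||u||_{H^1}^2 = 245 + 45 = 290.


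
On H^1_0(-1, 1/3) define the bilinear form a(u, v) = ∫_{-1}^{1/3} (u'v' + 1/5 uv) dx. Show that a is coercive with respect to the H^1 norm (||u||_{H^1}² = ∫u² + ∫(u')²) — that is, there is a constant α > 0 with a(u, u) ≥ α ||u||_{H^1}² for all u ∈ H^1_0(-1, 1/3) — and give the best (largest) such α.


α = (16 + 45*π^2)/(5*(16 + 9*π^2))

Coercivity of a(·,·) on H^1_0(-1, 1/3) means a(u, u) ≥ α ||u||_{H^1}² for every u ∈ H^1_0.
The interval has length L = 4/3, and Poincaré/coercivity depend only on L. Here a(u, u) = ∫(u')² + (1/5)·∫u².
Here 0 < c = 1/5 < 1. The condition a(u,u) ≥ α||u||_{H^1}² reads (1−α)∫(u')² ≥ (α−c)∫u². Any admissible α is ≤ 1 (rapidly oscillating u have ∫u²/∫(u')² → 0), and α = 1 would force 0 ≥ (1−c)∫u², impossible since c < 1; so 1−α > 0. By the sharp Poincaré inequality on H^1_0 of an interval of length L, ∫(u')² ≥ (π/L)²∫u² with equality for the first sine mode sin(π(x−x₀)/L) (x₀ the left endpoint), so the inequality holds for all u iff (1−α)(π/L)² ≥ α − c, i.e. α ≤ ((π/L)² + c)/((π/L)² + 1) = (1 + c(L/π)²)/(1 + (L/π)²). With (π/L)² = 9*π^2/16 and c = 1/5, the largest admissible constant is α = ((π/L)² + c)/((π/L)² + 1).
Simplifying, α = (16 + 45*π^2)/(5*(16 + 9*π^2)).


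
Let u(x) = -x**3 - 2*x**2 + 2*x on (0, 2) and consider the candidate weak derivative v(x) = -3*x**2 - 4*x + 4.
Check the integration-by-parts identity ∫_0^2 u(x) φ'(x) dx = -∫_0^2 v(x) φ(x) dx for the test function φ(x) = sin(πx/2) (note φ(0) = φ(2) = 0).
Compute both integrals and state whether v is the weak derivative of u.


LHS = -96/π^3 + 32/π, RHS = -96/π^3 + 24/π. No, v is not the weak derivative of u.

u(x) = -x**3 - 2*x**2 + 2*x, classical derivative u'(x) = -3*x**2 - 4*x + 2.
φ(x) = sin(πx/2), so φ'(x) = π*cos(π*x/2)/2.
Note φ(0) = φ(2) = 0, so the boundary term u·φ vanishes.
LHS = ∫_0^2 u(x) φ'(x) dx = ∫_0^2 (-π*x^3*cos(π*x/2)/2 - π*x^2*cos(π*x/2) + π*x*cos(π*x/2)) dx. Term by term:
  ∫_0^2 π*x*cos(π*x/2) dx = -8/π;  ∫_0^2 -π*x^2*cos(π*x/2) dx = 16/π;  ∫_0^2 -π*x^3*cos(π*x/2)/2 dx = -96/π^3 + 24/π.
Sum: -8/π + 16/π + -96/π^3 + 24/π = -96/π^3 + 32/π.
So LHS = -96/π^3 + 32/π.
∫_0^2 v(x) φ(x) dx = ∫_0^2 (-3*x^2*sin(π*x/2) - 4*x*sin(π*x/2) + 4*sin(π*x/2)) dx. Term by term:
  ∫_0^2 4*sin(π*x/2) dx = 16/π;  ∫_0^2 -4*x*sin(π*x/2) dx = -16/π;  ∫_0^2 -3*x^2*sin(π*x/2) dx = -24/π + 96/π^3.
Sum: 16/π − 16/π + -24/π + 96/π^3 = -24/π + 96/π^3.
So RHS = -∫_0^2 v(x) φ(x) dx = -96/π^3 + 24/π.
LHS − RHS = 8/π ≠ 0, so the identity fails.
(For a valid weak derivative the identity must hold for EVERY test function, in particular this one. The failure shows v is NOT the weak derivative of u.)
Correct weak derivative would be u'(x) = -3*x**2 - 4*x + 2.


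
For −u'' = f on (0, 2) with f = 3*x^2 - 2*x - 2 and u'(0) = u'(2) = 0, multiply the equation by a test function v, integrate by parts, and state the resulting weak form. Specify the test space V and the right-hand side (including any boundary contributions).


V = H^1(0, 2) (no boundary constraint on v; u is determined up to an additive constant); weak form: ∫_0^2 u'v' dx = ∫_0^2 (3*x^2 - 2*x - 2) v dx for all v ∈ V.

Multiply both sides by a test function v and integrate from 0 to 2:
  ∫_0^2 −u''(x) v(x) dx = ∫_0^2 f(x) v(x) dx.
Integrate the LHS by parts once:
  ∫_0^2 −u'' v dx = −[u'(x) v(x)]_0^2 + ∫_0^2 u'(x) v'(x) dx.
Thus ∫_0^2 u'(x) v'(x) dx = ∫_0^2 f(x) v(x) dx + [u'(x) v(x)]_0^2.
Choose V so that boundary terms are either known or forced to vanish.
u has homogeneous Neumann: u'(0) = u'(2) = 0. So [u' v]_0^2 = 0·v(2) − 0·v(0) = 0 for any v; take V = H^1(0, 2).
Weak formulation: find u (satisfying any essential BC) such that ∫_0^2 u'(x) v'(x) dx = ∫_0^2 f v dx for all v ∈ V (homogeneous Neumann, so boundary terms vanish).
Substituting f(x) = 3*x^2 - 2*x - 2, the right-hand side is ∫_0^2 (3*x^2 - 2*x - 2) v dx.
Compatibility check (pure Neumann): taking v ≡ 1 ∈ V gives 0 = ∫_0^2 f dx + (0) − (0), i.e. ∫_0^2 f dx must equal u'(0) − u'(2) = 0. Indeed ∫_0^2 (3*x^2 - 2*x - 2) dx = 0, so the data are compatible. The solution is then unique only up to an additive constant (fix it e.g. by requiring ∫_0^2 u dx = 0).


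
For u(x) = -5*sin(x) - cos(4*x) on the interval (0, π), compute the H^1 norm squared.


||u||_{H^1(0,π)}^2 = -68/3 + 67*π/2

u'(x) = 4*sin(4*x) - 5*cos(x).
Expand u² and (u')² and integrate term by term on (0, π), using: for integers n ≥ 1, ∫_0^π sin²(nx) dx = ∫_0^π cos²(nx) dx = π/2; for n ≠ n', ∫_0^π sin(nx)sin(n'x) dx = ∫_0^π cos(nx)cos(n'x) dx = 0; and by product-to-sum, ∫_0^π sin(nx)cos(n'x) dx = ½∫_0^π [sin((n+n')x) + sin((n−n')x)] dx, which is 0 when n+n' is even and 2n/(n²−n'²) when n+n' is odd (it need not vanish on (0, π)).
  u² squared terms: (-1)²·∫cos(4x)² dx = 1·π/2 = π/2;  (-5)²·∫sin(x)² dx = 25·π/2 = 25*π/2.
  u² cross terms: 2·(-1)·(-5)·∫cos(4x)·sin(x) dx = 10·(-2/15) = -4/3.
  So ∫_0^π u² dx = π/2 + 25*π/2 − 4/3 = -4/3 + 13*π.
  (u')² squared terms: (-5)²·∫cos(x)² dx = 25·π/2 = 25*π/2;  (4)²·∫sin(4x)² dx = 16·π/2 = 8*π.
  (u')² cross terms: 2·(-5)·(4)·∫cos(x)·sin(4x) dx = -40·(8/15) = -64/3.
  So ∫_0^π (u')² dx = 25*π/2 + 8*π − 64/3 = -64/3 + 41*π/2.
||u||_{H^1}^2 = (-4/3 + 13*π) + (-64/3 + 41*π/2) = -68/3 + 67*π/2.


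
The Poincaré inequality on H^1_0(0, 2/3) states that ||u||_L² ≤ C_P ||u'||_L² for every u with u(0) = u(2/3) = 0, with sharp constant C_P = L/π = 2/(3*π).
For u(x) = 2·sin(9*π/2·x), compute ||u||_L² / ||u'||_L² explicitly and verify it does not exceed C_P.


||u||_L² / ||u'||_L² = 2/(9*π) < C_P = 2/(3*π).

u(x) = 2·sin(9*π/2·x), so u'(x) = 9*π*cos(9*π*x/2).
Writing u(x) = A·sin(kπx/L) with A = 2 and k = 3, use ∫_0^L sin²(kπx/L) dx = L/2 and ∫_0^L cos²(kπx/L) dx = L/2.
u² = 4·sin²(9*π/2·x) and (u')² = 81*π^2·cos²(9*π/2·x), and each of sin², cos² integrates to L/2 = 1/3 over (0, 2/3).
∫_0^2/3 u² dx = 4/3, so ||u||_L² = 2*sqrt(3)/3.
∫_0^2/3 (u')² dx = 27*π^2, so ||u'||_L² = 3*sqrt(3)*π.
Ratio ||u||_L² / ||u'||_L² = 2/(9*π).
Sharp Poincaré constant on H^1_0(0, 2/3) is C_P = L/π = 2/(3*π), achieved by sin(3*π/2·x).
This is the k = 3 harmonic; the ratio L/(kπ) is strictly less than C_P = L/π, consistent with the sharp inequality ||u||_L² ≤ C_P ||u'||_L².


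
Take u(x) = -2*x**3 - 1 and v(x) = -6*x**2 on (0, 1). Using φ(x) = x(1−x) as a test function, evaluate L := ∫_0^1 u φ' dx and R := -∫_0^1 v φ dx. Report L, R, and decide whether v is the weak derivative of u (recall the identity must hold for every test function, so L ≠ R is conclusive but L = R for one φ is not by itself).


LHS = 3/10, RHS = 3/10. Yes, v = u' weakly.

u(x) = -2*x**3 - 1, classical derivative u'(x) = -6*x**2.
φ(x) = x(1−x), so φ'(x) = 1 - 2*x.
Note φ(0) = φ(1) = 0, so the boundary term u·φ vanishes.
LHS = ∫_0^1 u(x) φ'(x) dx = ∫_0^1 (4*x^4 - 2*x^3 + 2*x - 1) dx. Term by term:
  ∫_0^1 4*x^4 dx = 4/5;  ∫_0^1 -2*x^3 dx = -1/2;  ∫_0^1 2*x dx = 1;
  ∫_0^1 -1 dx = -1.
Sum: 4/5 − 1/2 + 1 − 1 = 3/10.
So LHS = 3/10.
∫_0^1 v(x) φ(x) dx = ∫_0^1 (6*x^4 - 6*x^3) dx. Term by term:
  ∫_0^1 6*x^4 dx = 6/5;  ∫_0^1 -6*x^3 dx = -3/2.
Sum: 6/5 − 3/2 = -3/10.
So RHS = -∫_0^1 v(x) φ(x) dx = 3/10.
LHS = RHS, so the identity holds for this test φ.
Moreover u is smooth here and v(x) = u'(x) = -6*x**2 pointwise, so the identity holds for every test function. Hence v is the weak derivative of u.


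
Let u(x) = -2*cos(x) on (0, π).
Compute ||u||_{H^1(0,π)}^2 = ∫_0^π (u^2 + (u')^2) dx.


||u||_{H^1(0,π)}^2 = 4*π

u'(x) = 2*sin(x).
Expand u² and (u')² and integrate term by term on (0, π), using: for integers n ≥ 1, ∫_0^π sin²(nx) dx = ∫_0^π cos²(nx) dx = π/2; for n ≠ n', ∫_0^π sin(nx)sin(n'x) dx = ∫_0^π cos(nx)cos(n'x) dx = 0; and by product-to-sum, ∫_0^π sin(nx)cos(n'x) dx = ½∫_0^π [sin((n+n')x) + sin((n−n')x)] dx, which is 0 when n+n' is even and 2n/(n²−n'²) when n+n' is odd (it need not vanish on (0, π)).
  u² squared terms: (-2)²·∫cos(x)² dx = 4·π/2 = 2*π.
  So ∫_0^π u² dx = 2*π.
  (u')² squared terms: (2)²·∫sin(x)² dx = 4·π/2 = 2*π.
  So ∫_0^π (u')² dx = 2*π.
||u||_{H^1}^2 = (2*π) + (2*π) = 4*π.


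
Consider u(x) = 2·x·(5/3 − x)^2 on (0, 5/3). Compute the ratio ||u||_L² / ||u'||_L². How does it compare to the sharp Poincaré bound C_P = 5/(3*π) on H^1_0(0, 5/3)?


||u||_L² / ||u'||_L² = 5*sqrt(14)/42 < C_P = 5/(3*π).

u(x) = 2·x·(5/3 − x)^2, so u'(x) = 6*x^2 - 40*x/3 + 50/9.
u(x) = 2·x·(5/3 − x)^2 vanishes at x = 0 and x = 5/3, so u ∈ H^1_0(0, 5/3). Differentiate via the product rule and integrate the resulting polynomials term by term.
  ∫_0^5/3 u² dx = ∫_0^5/3 (4*x^6 - 80*x^5/3 + 200*x^4/3 - 2000*x^3/27 + 2500*x^2/81) dx. Term by term:
    ∫_0^5/3 4*x^6 dx = 312500/15309;  ∫_0^5/3 -80*x^5/3 dx = -625000/6561;  ∫_0^5/3 200*x^4/3 dx = 125000/729;
    ∫_0^5/3 -2000*x^3/27 dx = -312500/2187;  ∫_0^5/3 2500*x^2/81 dx = 312500/6561.
  Sum: 312500/15309 − 625000/6561 + 125000/729 − 312500/2187 + 312500/6561 = 62500/45927.
  ∫_0^5/3 (u')² dx = ∫_0^5/3 (36*x^4 - 160*x^3 + 2200*x^2/9 - 4000*x/27 + 2500/81) dx. Term by term:
    ∫_0^5/3 36*x^4 dx = 2500/27;  ∫_0^5/3 -160*x^3 dx = -25000/81;  ∫_0^5/3 2200*x^2/9 dx = 275000/729;
    ∫_0^5/3 -4000*x/27 dx = -50000/243;  ∫_0^5/3 2500/81 dx = 12500/243.
  Sum: 2500/27 − 25000/81 + 275000/729 − 50000/243 + 12500/243 = 5000/729.
∫_0^5/3 u² dx = 62500/45927, so ||u||_L² = 250*sqrt(7)/567.
∫_0^5/3 (u')² dx = 5000/729, so ||u'||_L² = 50*sqrt(2)/27.
Ratio ||u||_L² / ||u'||_L² = 5*sqrt(14)/42.
Sharp Poincaré constant on H^1_0(0, 5/3) is C_P = L/π = 5/(3*π), achieved by sin(3*π/5·x).
A polynomial bump cannot attain the sharp Poincaré constant (only the first sine eigenfunction does), so the ratio is strictly less than C_P, consistent with ||u||_L² ≤ C_P ||u'||_L².


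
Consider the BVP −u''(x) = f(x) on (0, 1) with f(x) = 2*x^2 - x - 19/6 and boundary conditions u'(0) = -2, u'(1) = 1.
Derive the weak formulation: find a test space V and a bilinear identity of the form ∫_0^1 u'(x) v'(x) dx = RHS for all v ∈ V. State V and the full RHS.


V = H^1(0, 1) (v unrestricted at boundary; u is determined up to an additive constant); weak form: ∫_0^1 u'v' dx = ∫_0^1 (2*x^2 - x - 19/6) v dx + v(1) + 2·v(0) for all v ∈ V.

Multiply both sides by a test function v and integrate from 0 to 1:
  ∫_0^1 −u''(x) v(x) dx = ∫_0^1 f(x) v(x) dx.
Integrate the LHS by parts once:
  ∫_0^1 −u'' v dx = −[u'(x) v(x)]_0^1 + ∫_0^1 u'(x) v'(x) dx.
Thus ∫_0^1 u'(x) v'(x) dx = ∫_0^1 f(x) v(x) dx + [u'(x) v(x)]_0^1.
Choose V so that boundary terms are either known or forced to vanish.
u has inhomogeneous Neumann u'(0) = -2, u'(1) = 1. [u' v]_0^1 = (1)·v(1) − (-2)·v(0) = v(1) + 2·v(0). Take V = H^1(0, 1); boundary term becomes part of RHS.
Weak formulation: find u (satisfying any essential BC) such that ∫_0^1 u'(x) v'(x) dx = ∫_0^1 f v dx + v(1) + 2·v(0) for all v ∈ V (Neumann data are natural BCs: they enter the RHS as boundary terms).
Substituting f(x) = 2*x^2 - x - 19/6, the right-hand side is ∫_0^1 (2*x^2 - x - 19/6) v dx + v(1) + 2·v(0).
Compatibility check (pure Neumann): taking v ≡ 1 ∈ V gives 0 = ∫_0^1 f dx + (1) − (-2), i.e. ∫_0^1 f dx must equal u'(0) − u'(1) = -3. Indeed ∫_0^1 (2*x^2 - x - 19/6) dx = -3, so the data are compatible. The solution is then unique only up to an additive constant (fix it e.g. by requiring ∫_0^1 u dx = 0).


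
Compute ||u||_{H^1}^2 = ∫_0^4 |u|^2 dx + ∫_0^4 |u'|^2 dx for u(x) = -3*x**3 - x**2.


||u||_{H^1}^2 = 4656128/105

The H^1 norm (squared) on an interval (0, L) is
  ||u||_{H^1}^2 = ∫_0^L u(x)^2 dx + ∫_0^L u'(x)^2 dx.
Compute u'(x) = -9*x**2 - 2*x.
Then u(x)^2 = 9*x**6 + 6*x**5 + x**4 and u'(x)^2 = 81*x**4 + 36*x**3 + 4*x**2.
Integrate each monomial from 0 to 4 using ∫_0^4 c·x^n dx = c·4^(n+1)/(n+1):
  ∫_0^4 u(x)^2 dx = ∫_0^4 (9*x^6 + 6*x^5 + x^4) dx. Term by term:
    ∫_0^4 9*x^6 dx = 147456/7;  ∫_0^4 6*x^5 dx = 4096;  ∫_0^4 x^4 dx = 1024/5.
  Sum: 147456/7 + 4096 + 1024/5 = 887808/35.
  ∫_0^4 u'(x)^2 dx = ∫_0^4 (81*x^4 + 36*x^3 + 4*x^2) dx. Term by term:
    ∫_0^4 81*x^4 dx = 82944/5;  ∫_0^4 36*x^3 dx = 2304;  ∫_0^4 4*x^2 dx = 256/3.
  Sum: 82944/5 + 2304 + 256/3 = 284672/15.
Adding: ||u||_{H^1}^2 = 887808/35 + 284672/15 = 4656128/105.


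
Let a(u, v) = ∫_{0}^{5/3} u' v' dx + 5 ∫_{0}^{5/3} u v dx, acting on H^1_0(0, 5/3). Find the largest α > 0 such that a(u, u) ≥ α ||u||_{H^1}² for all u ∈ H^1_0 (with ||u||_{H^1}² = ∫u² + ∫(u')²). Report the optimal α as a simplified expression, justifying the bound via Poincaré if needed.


α = 1

Coercivity of a(·,·) on H^1_0(0, 5/3) means a(u, u) ≥ α ||u||_{H^1}² for every u ∈ H^1_0.
The interval has length L = 5/3, and Poincaré/coercivity depend only on L. Here a(u, u) = ∫(u')² + (5)·∫u².
Here c = 5 ≥ 1, so a(u,u) = ∫(u')² + c∫u² ≥ ∫(u')² + ∫u² = ||u||_{H^1}², i.e. α = 1 works. No larger α is possible: a(u,u) ≥ α||u||_{H^1}² means (1−α)∫(u')² ≥ (α−c)∫u², and for the modes u_n = sin(nπ(x−x₀)/L) (x₀ the left endpoint) one has ∫u_n²/∫(u_n')² = (L/(nπ))² → 0, so a(u_n,u_n)/||u_n||_{H^1}² → 1. Hence the optimal constant is α = 1.
Therefore α = 1.


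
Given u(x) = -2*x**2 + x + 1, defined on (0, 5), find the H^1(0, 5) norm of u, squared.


||u||_{H^1}^2 = 7055/3

The H^1 norm (squared) on an interval (0, L) is
  ||u||_{H^1}^2 = ∫_0^L u(x)^2 dx + ∫_0^L u'(x)^2 dx.
Compute u'(x) = 1 - 4*x.
Then u(x)^2 = 4*x**4 - 4*x**3 - 3*x**2 + 2*x + 1 and u'(x)^2 = 16*x**2 - 8*x + 1.
Integrate each monomial from 0 to 5 using ∫_0^5 c·x^n dx = c·5^(n+1)/(n+1):
  ∫_0^5 u(x)^2 dx = ∫_0^5 (4*x^4 - 4*x^3 - 3*x^2 + 2*x + 1) dx. Term by term:
    ∫_0^5 4*x^4 dx = 2500;  ∫_0^5 -4*x^3 dx = -625;  ∫_0^5 -3*x^2 dx = -125;
    ∫_0^5 2*x dx = 25;  ∫_0^5 1 dx = 5.
  Sum: 2500 − 625 − 125 + 25 + 5 = 1780.
  ∫_0^5 u'(x)^2 dx = ∫_0^5 (16*x^2 - 8*x + 1) dx. Term by term:
    ∫_0^5 16*x^2 dx = 2000/3;  ∫_0^5 -8*x dx = -100;  ∫_0^5 1 dx = 5.
  Sum: 2000/3 − 100 + 5 = 1715/3.
Adding: ||u||_{H^1}^2 = 1780 + 1715/3 = 7055/3.


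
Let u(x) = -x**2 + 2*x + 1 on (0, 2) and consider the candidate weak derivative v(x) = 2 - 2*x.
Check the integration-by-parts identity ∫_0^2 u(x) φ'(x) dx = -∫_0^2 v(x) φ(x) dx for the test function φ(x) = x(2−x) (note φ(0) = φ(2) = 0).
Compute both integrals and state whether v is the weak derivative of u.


LHS = 0, RHS = 0. Yes, v = u' weakly.

u(x) = -x**2 + 2*x + 1, classical derivative u'(x) = 2 - 2*x.
φ(x) = x(2−x), so φ'(x) = 2 - 2*x.
Note φ(0) = φ(2) = 0, so the boundary term u·φ vanishes.
LHS = ∫_0^2 u(x) φ'(x) dx = ∫_0^2 (2*x^3 - 6*x^2 + 2*x + 2) dx. Term by term:
  ∫_0^2 2*x^3 dx = 8;  ∫_0^2 -6*x^2 dx = -16;  ∫_0^2 2*x dx = 4;
  ∫_0^2 2 dx = 4.
Sum: 8 − 16 + 4 + 4 = 0.
So LHS = 0.
∫_0^2 v(x) φ(x) dx = ∫_0^2 (2*x^3 - 6*x^2 + 4*x) dx. Term by term:
  ∫_0^2 2*x^3 dx = 8;  ∫_0^2 -6*x^2 dx = -16;  ∫_0^2 4*x dx = 8.
Sum: 8 − 16 + 8 = 0.
So RHS = -∫_0^2 v(x) φ(x) dx = 0.
LHS = RHS, so the identity holds for this test φ.
Moreover u is smooth here and v(x) = u'(x) = 2 - 2*x pointwise, so the identity holds for every test function. Hence v is the weak derivative of u.


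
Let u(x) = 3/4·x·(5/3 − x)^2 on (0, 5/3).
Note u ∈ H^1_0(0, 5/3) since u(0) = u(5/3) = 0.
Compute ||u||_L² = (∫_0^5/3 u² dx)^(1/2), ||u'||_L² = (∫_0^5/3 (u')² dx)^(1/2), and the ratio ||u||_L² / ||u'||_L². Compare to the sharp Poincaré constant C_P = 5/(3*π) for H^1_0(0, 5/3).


||u||_L² / ||u'||_L² = 5*sqrt(14)/42 < C_P = 5/(3*π).

u(x) = 3/4·x·(5/3 − x)^2, so u'(x) = (3*x - 5)*(9*x - 5)/12.
u(x) = 3/4·x·(5/3 − x)^2 vanishes at x = 0 and x = 5/3, so u ∈ H^1_0(0, 5/3). Differentiate via the product rule and integrate the resulting polynomials term by term.
  ∫_0^5/3 u² dx = ∫_0^5/3 (9*x^6/16 - 15*x^5/4 + 75*x^4/8 - 125*x^3/12 + 625*x^2/144) dx. Term by term:
    ∫_0^5/3 9*x^6/16 dx = 78125/27216;  ∫_0^5/3 -15*x^5/4 dx = -78125/5832;  ∫_0^5/3 75*x^4/8 dx = 15625/648;
    ∫_0^5/3 -125*x^3/12 dx = -78125/3888;  ∫_0^5/3 625*x^2/144 dx = 78125/11664.
  Sum: 78125/27216 − 78125/5832 + 15625/648 − 78125/3888 + 78125/11664 = 15625/81648.
  ∫_0^5/3 (u')² dx = ∫_0^5/3 (81*x^4/16 - 45*x^3/2 + 275*x^2/8 - 125*x/6 + 625/144) dx. Term by term:
    ∫_0^5/3 81*x^4/16 dx = 625/48;  ∫_0^5/3 -45*x^3/2 dx = -3125/72;  ∫_0^5/3 275*x^2/8 dx = 34375/648;
    ∫_0^5/3 -125*x/6 dx = -3125/108;  ∫_0^5/3 625/144 dx = 3125/432.
  Sum: 625/48 − 3125/72 + 34375/648 − 3125/108 + 3125/432 = 625/648.
∫_0^5/3 u² dx = 15625/81648, so ||u||_L² = 125*sqrt(7)/756.
∫_0^5/3 (u')² dx = 625/648, so ||u'||_L² = 25*sqrt(2)/36.
Ratio ||u||_L² / ||u'||_L² = 5*sqrt(14)/42.
Sharp Poincaré constant on H^1_0(0, 5/3) is C_P = L/π = 5/(3*π), achieved by sin(3*π/5·x).
A polynomial bump cannot attain the sharp Poincaré constant (only the first sine eigenfunction does), so the ratio is strictly less than C_P, consistent with ||u||_L² ≤ C_P ||u'||_L².


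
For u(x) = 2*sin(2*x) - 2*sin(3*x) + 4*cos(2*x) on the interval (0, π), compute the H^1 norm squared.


||u||_{H^1(0,π)}^2 = -96 + 70*π

u'(x) = -8*sin(2*x) + 4*cos(2*x) - 6*cos(3*x).
Expand u² and (u')² and integrate term by term on (0, π), using: for integers n ≥ 1, ∫_0^π sin²(nx) dx = ∫_0^π cos²(nx) dx = π/2; for n ≠ n', ∫_0^π sin(nx)sin(n'x) dx = ∫_0^π cos(nx)cos(n'x) dx = 0; and by product-to-sum, ∫_0^π sin(nx)cos(n'x) dx = ½∫_0^π [sin((n+n')x) + sin((n−n')x)] dx, which is 0 when n+n' is even and 2n/(n²−n'²) when n+n' is odd (it need not vanish on (0, π)).
  u² squared terms: (-2)²·∫sin(3x)² dx = 4·π/2 = 2*π;  (2)²·∫sin(2x)² dx = 4·π/2 = 2*π;  (4)²·∫cos(2x)² dx = 16·π/2 = 8*π.
  u² cross terms: 2·(-2)·(2)·∫sin(3x)·sin(2x) dx = -8·(0) = 0;  2·(-2)·(4)·∫sin(3x)·cos(2x) dx = -16·(6/5) = -96/5;  2·(2)·(4)·∫sin(2x)·cos(2x) dx = 16·(0) = 0.
  So ∫_0^π u² dx = 2*π + 2*π + 8*π + 0 − 96/5 + 0 = -96/5 + 12*π.
  (u')² squared terms: (-8)²·∫sin(2x)² dx = 64·π/2 = 32*π;  (-6)²·∫cos(3x)² dx = 36·π/2 = 18*π;  (4)²·∫cos(2x)² dx = 16·π/2 = 8*π.
  (u')² cross terms: 2·(-8)·(-6)·∫sin(2x)·cos(3x) dx = 96·(-4/5) = -384/5;  2·(-8)·(4)·∫sin(2x)·cos(2x) dx = -64·(0) = 0;  2·(-6)·(4)·∫cos(3x)·cos(2x) dx = -48·(0) = 0.
  So ∫_0^π (u')² dx = 32*π + 18*π + 8*π − 384/5 + 0 + 0 = -384/5 + 58*π.
||u||_{H^1}^2 = (-96/5 + 12*π) + (-384/5 + 58*π) = -96 + 70*π.


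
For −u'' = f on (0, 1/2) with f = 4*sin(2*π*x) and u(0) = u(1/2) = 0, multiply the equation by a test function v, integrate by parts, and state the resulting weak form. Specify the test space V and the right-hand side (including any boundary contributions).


V = H^1_0(0, 1/2) (so v(0) = v(1/2) = 0); weak form: ∫_0^1/2 u'v' dx = ∫_0^1/2 (4*sin(2*π*x)) v dx for all v ∈ V.

Multiply both sides by a test function v and integrate from 0 to 1/2:
  ∫_0^1/2 −u''(x) v(x) dx = ∫_0^1/2 f(x) v(x) dx.
Integrate the LHS by parts once:
  ∫_0^1/2 −u'' v dx = −[u'(x) v(x)]_0^1/2 + ∫_0^1/2 u'(x) v'(x) dx.
Thus ∫_0^1/2 u'(x) v'(x) dx = ∫_0^1/2 f(x) v(x) dx + [u'(x) v(x)]_0^1/2.
Choose V so that boundary terms are either known or forced to vanish.
u is Dirichlet: u(0) = u(1/2) = 0. Let V = H^1_0(0, 1/2); then v(0) = v(1/2) = 0, and [u' v]_0^1/2 = 0.
Weak formulation: find u (satisfying any essential BC) such that ∫_0^1/2 u'(x) v'(x) dx = ∫_0^1/2 f v dx for all v ∈ V.
Substituting f(x) = 4*sin(2*π*x), the right-hand side is ∫_0^1/2 (4*sin(2*π*x)) v dx.


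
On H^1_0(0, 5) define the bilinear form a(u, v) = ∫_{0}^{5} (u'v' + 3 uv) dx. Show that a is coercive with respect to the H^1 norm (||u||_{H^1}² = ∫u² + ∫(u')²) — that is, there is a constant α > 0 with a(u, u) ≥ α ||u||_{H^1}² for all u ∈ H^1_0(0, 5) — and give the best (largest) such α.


α = 1

Coercivity of a(·,·) on H^1_0(0, 5) means a(u, u) ≥ α ||u||_{H^1}² for every u ∈ H^1_0.
The interval has length L = 5, and Poincaré/coercivity depend only on L. Here a(u, u) = ∫(u')² + (3)·∫u².
Here c = 3 ≥ 1, so a(u,u) = ∫(u')² + c∫u² ≥ ∫(u')² + ∫u² = ||u||_{H^1}², i.e. α = 1 works. No larger α is possible: a(u,u) ≥ α||u||_{H^1}² means (1−α)∫(u')² ≥ (α−c)∫u², and for the modes u_n = sin(nπ(x−x₀)/L) (x₀ the left endpoint) one has ∫u_n²/∫(u_n')² = (L/(nπ))² → 0, so a(u_n,u_n)/||u_n||_{H^1}² → 1. Hence the optimal constant is α = 1.
Therefore α = 1.


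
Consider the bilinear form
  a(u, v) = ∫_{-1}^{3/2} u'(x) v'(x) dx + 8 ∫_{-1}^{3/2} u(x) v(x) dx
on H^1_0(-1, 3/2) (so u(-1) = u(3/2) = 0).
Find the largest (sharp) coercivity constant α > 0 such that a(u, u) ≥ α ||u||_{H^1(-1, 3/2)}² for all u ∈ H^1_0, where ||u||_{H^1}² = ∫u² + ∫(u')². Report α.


α = 1

Coercivity of a(·,·) on H^1_0(-1, 3/2) means a(u, u) ≥ α ||u||_{H^1}² for every u ∈ H^1_0.
The interval has length L = 5/2, and Poincaré/coercivity depend only on L. Here a(u, u) = ∫(u')² + (8)·∫u².
Here c = 8 ≥ 1, so a(u,u) = ∫(u')² + c∫u² ≥ ∫(u')² + ∫u² = ||u||_{H^1}², i.e. α = 1 works. No larger α is possible: a(u,u) ≥ α||u||_{H^1}² means (1−α)∫(u')² ≥ (α−c)∫u², and for the modes u_n = sin(nπ(x−x₀)/L) (x₀ the left endpoint) one has ∫u_n²/∫(u_n')² = (L/(nπ))² → 0, so a(u_n,u_n)/||u_n||_{H^1}² → 1. Hence the optimal constant is α = 1.
Therefore α = 1.


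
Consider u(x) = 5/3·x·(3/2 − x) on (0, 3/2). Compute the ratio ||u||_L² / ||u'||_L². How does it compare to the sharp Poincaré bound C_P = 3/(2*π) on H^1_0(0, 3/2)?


||u||_L² / ||u'||_L² = 3*sqrt(10)/20 < C_P = 3/(2*π).

u(x) = 5/3·x·(3/2 − x), so u'(x) = 5/2 - 10*x/3.
u(x) = 5/3·x·(3/2 − x) vanishes at x = 0 and x = 3/2, so u ∈ H^1_0(0, 3/2). Differentiate via the product rule and integrate the resulting polynomials term by term.
  ∫_0^3/2 u² dx = ∫_0^3/2 (25*x^4/9 - 25*x^3/3 + 25*x^2/4) dx. Term by term:
    ∫_0^3/2 25*x^4/9 dx = 135/32;  ∫_0^3/2 -25*x^3/3 dx = -675/64;  ∫_0^3/2 25*x^2/4 dx = 225/32.
  Sum: 135/32 − 675/64 + 225/32 = 45/64.
  ∫_0^3/2 (u')² dx = ∫_0^3/2 (100*x^2/9 - 50*x/3 + 25/4) dx. Term by term:
    ∫_0^3/2 100*x^2/9 dx = 25/2;  ∫_0^3/2 -50*x/3 dx = -75/4;  ∫_0^3/2 25/4 dx = 75/8.
  Sum: 25/2 − 75/4 + 75/8 = 25/8.
∫_0^3/2 u² dx = 45/64, so ||u||_L² = 3*sqrt(5)/8.
∫_0^3/2 (u')² dx = 25/8, so ||u'||_L² = 5*sqrt(2)/4.
Ratio ||u||_L² / ||u'||_L² = 3*sqrt(10)/20.
Sharp Poincaré constant on H^1_0(0, 3/2) is C_P = L/π = 3/(2*π), achieved by sin(2*π/3·x).
A polynomial bump cannot attain the sharp Poincaré constant (only the first sine eigenfunction does), so the ratio is strictly less than C_P, consistent with ||u||_L² ≤ C_P ||u'||_L².


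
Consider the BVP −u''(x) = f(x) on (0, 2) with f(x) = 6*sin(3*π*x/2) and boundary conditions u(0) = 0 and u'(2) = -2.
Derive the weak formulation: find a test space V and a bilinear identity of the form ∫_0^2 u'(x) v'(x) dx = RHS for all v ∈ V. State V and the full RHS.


V = {v ∈ H^1(0, 2) : v(0) = 0} (test functions vanish at x = 0 where u is specified); weak form: ∫_0^2 u'v' dx = ∫_0^2 (6*sin(3*π*x/2)) v dx − 2·v(2) for all v ∈ V.

Multiply both sides by a test function v and integrate from 0 to 2:
  ∫_0^2 −u''(x) v(x) dx = ∫_0^2 f(x) v(x) dx.
Integrate the LHS by parts once:
  ∫_0^2 −u'' v dx = −[u'(x) v(x)]_0^2 + ∫_0^2 u'(x) v'(x) dx.
Thus ∫_0^2 u'(x) v'(x) dx = ∫_0^2 f(x) v(x) dx + [u'(x) v(x)]_0^2.
Choose V so that boundary terms are either known or forced to vanish.
Mixed BC: u(0) = 0 (Dirichlet) and u'(2) = -2 (Neumann). Define V = {v ∈ H^1(0, 2) : v(0) = 0}. Then [u' v]_0^2 = u'(2)·v(2) − u'(0)·0 = − 2·v(2).
Weak formulation: find u (satisfying any essential BC) such that ∫_0^2 u'(x) v'(x) dx = ∫_0^2 f v dx − 2·v(2) for all v ∈ V (Dirichlet at 0 absorbed into V; Neumann datum at x = 2 contributes the boundary term).
Substituting f(x) = 6*sin(3*π*x/2), the right-hand side is ∫_0^2 (6*sin(3*π*x/2)) v dx − 2·v(2).


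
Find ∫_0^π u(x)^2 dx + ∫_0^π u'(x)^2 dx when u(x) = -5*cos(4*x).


||u||_{H^1(0,π)}^2 = 425*π/2

u'(x) = 20*sin(4*x).
Expand u² and (u')² and integrate term by term on (0, π), using: for integers n ≥ 1, ∫_0^π sin²(nx) dx = ∫_0^π cos²(nx) dx = π/2; for n ≠ n', ∫_0^π sin(nx)sin(n'x) dx = ∫_0^π cos(nx)cos(n'x) dx = 0; and by product-to-sum, ∫_0^π sin(nx)cos(n'x) dx = ½∫_0^π [sin((n+n')x) + sin((n−n')x)] dx, which is 0 when n+n' is even and 2n/(n²−n'²) when n+n' is odd (it need not vanish on (0, π)).
  u² squared terms: (-5)²·∫cos(4x)² dx = 25·π/2 = 25*π/2.
  So ∫_0^π u² dx = 25*π/2.
  (u')² squared terms: (20)²·∫sin(4x)² dx = 400·π/2 = 200*π.
  So ∫_0^π (u')² dx = 200*π.
||u||_{H^1}^2 = (25*π/2) + (200*π) = 425*π/2.


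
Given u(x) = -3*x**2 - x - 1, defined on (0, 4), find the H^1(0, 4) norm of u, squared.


||u||_{H^1}^2 = 48968/15

The H^1 norm (squared) on an interval (0, L) is
  ||u||_{H^1}^2 = ∫_0^L u(x)^2 dx + ∫_0^L u'(x)^2 dx.
Compute u'(x) = -6*x - 1.
Then u(x)^2 = 9*x**4 + 6*x**3 + 7*x**2 + 2*x + 1 and u'(x)^2 = 36*x**2 + 12*x + 1.
Integrate each monomial from 0 to 4 using ∫_0^4 c·x^n dx = c·4^(n+1)/(n+1):
  ∫_0^4 u(x)^2 dx = ∫_0^4 (9*x^4 + 6*x^3 + 7*x^2 + 2*x + 1) dx. Term by term:
    ∫_0^4 9*x^4 dx = 9216/5;  ∫_0^4 6*x^3 dx = 384;  ∫_0^4 7*x^2 dx = 448/3;
    ∫_0^4 2*x dx = 16;  ∫_0^4 1 dx = 4.
  Sum: 9216/5 + 384 + 448/3 + 16 + 4 = 35948/15.
  ∫_0^4 u'(x)^2 dx = ∫_0^4 (36*x^2 + 12*x + 1) dx. Term by term:
    ∫_0^4 36*x^2 dx = 768;  ∫_0^4 12*x dx = 96;  ∫_0^4 1 dx = 4.
  Sum: 768 + 96 + 4 = 868.
Adding: ||u||_{H^1}^2 = 35948/15 + 868 = 48968/15.


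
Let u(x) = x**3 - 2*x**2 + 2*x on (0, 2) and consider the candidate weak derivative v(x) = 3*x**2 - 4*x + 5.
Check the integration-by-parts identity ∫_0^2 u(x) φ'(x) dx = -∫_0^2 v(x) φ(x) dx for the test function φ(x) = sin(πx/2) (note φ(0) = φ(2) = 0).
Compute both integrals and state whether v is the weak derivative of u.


LHS = -16/π + 96/π^3, RHS = -28/π + 96/π^3. No, v is not the weak derivative of u.

u(x) = x**3 - 2*x**2 + 2*x, classical derivative u'(x) = 3*x**2 - 4*x + 2.
φ(x) = sin(πx/2), so φ'(x) = π*cos(π*x/2)/2.
Note φ(0) = φ(2) = 0, so the boundary term u·φ vanishes.
LHS = ∫_0^2 u(x) φ'(x) dx = ∫_0^2 (π*x^3*cos(π*x/2)/2 - π*x^2*cos(π*x/2) + π*x*cos(π*x/2)) dx. Term by term:
  ∫_0^2 π*x*cos(π*x/2) dx = -8/π;  ∫_0^2 π*x^3*cos(π*x/2)/2 dx = -24/π + 96/π^3;  ∫_0^2 -π*x^2*cos(π*x/2) dx = 16/π.
Sum: -8/π + -24/π + 96/π^3 + 16/π = -16/π + 96/π^3.
So LHS = -16/π + 96/π^3.
∫_0^2 v(x) φ(x) dx = ∫_0^2 (3*x^2*sin(π*x/2) - 4*x*sin(π*x/2) + 5*sin(π*x/2)) dx. Term by term:
  ∫_0^2 5*sin(π*x/2) dx = 20/π;  ∫_0^2 -4*x*sin(π*x/2) dx = -16/π;  ∫_0^2 3*x^2*sin(π*x/2) dx = -96/π^3 + 24/π.
Sum: 20/π − 16/π + -96/π^3 + 24/π = -96/π^3 + 28/π.
So RHS = -∫_0^2 v(x) φ(x) dx = -28/π + 96/π^3.
LHS − RHS = 12/π ≠ 0, so the identity fails.
(For a valid weak derivative the identity must hold for EVERY test function, in particular this one. The failure shows v is NOT the weak derivative of u.)
Correct weak derivative would be u'(x) = 3*x**2 - 4*x + 2.


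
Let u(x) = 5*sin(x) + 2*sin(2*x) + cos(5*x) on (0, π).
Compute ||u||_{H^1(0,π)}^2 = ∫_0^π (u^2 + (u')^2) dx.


||u||_{H^1(0,π)}^2 = -416/21 + 48*π

u'(x) = -5*sin(5*x) + 5*cos(x) + 4*cos(2*x).
Expand u² and (u')² and integrate term by term on (0, π), using: for integers n ≥ 1, ∫_0^π sin²(nx) dx = ∫_0^π cos²(nx) dx = π/2; for n ≠ n', ∫_0^π sin(nx)sin(n'x) dx = ∫_0^π cos(nx)cos(n'x) dx = 0; and by product-to-sum, ∫_0^π sin(nx)cos(n'x) dx = ½∫_0^π [sin((n+n')x) + sin((n−n')x)] dx, which is 0 when n+n' is even and 2n/(n²−n'²) when n+n' is odd (it need not vanish on (0, π)).
  u² squared terms: (2)²·∫sin(2x)² dx = 4·π/2 = 2*π;  (5)²·∫sin(x)² dx = 25·π/2 = 25*π/2;  (1)²·∫cos(5x)² dx = 1·π/2 = π/2.
  u² cross terms: 2·(2)·(5)·∫sin(2x)·sin(x) dx = 20·(0) = 0;  2·(2)·(1)·∫sin(2x)·cos(5x) dx = 4·(-4/21) = -16/21;  2·(5)·(1)·∫sin(x)·cos(5x) dx = 10·(0) = 0.
  So ∫_0^π u² dx = 2*π + 25*π/2 + π/2 + 0 − 16/21 + 0 = -16/21 + 15*π.
  (u')² squared terms: (-5)²·∫sin(5x)² dx = 25·π/2 = 25*π/2;  (4)²·∫cos(2x)² dx = 16·π/2 = 8*π;  (5)²·∫cos(x)² dx = 25·π/2 = 25*π/2.
  (u')² cross terms: 2·(-5)·(4)·∫sin(5x)·cos(2x) dx = -40·(10/21) = -400/21;  2·(-5)·(5)·∫sin(5x)·cos(x) dx = -50·(0) = 0;  2·(4)·(5)·∫cos(2x)·cos(x) dx = 40·(0) = 0.
  So ∫_0^π (u')² dx = 25*π/2 + 8*π + 25*π/2 − 400/21 + 0 + 0 = -400/21 + 33*π.
||u||_{H^1}^2 = (-16/21 + 15*π) + (-400/21 + 33*π) = -416/21 + 48*π.


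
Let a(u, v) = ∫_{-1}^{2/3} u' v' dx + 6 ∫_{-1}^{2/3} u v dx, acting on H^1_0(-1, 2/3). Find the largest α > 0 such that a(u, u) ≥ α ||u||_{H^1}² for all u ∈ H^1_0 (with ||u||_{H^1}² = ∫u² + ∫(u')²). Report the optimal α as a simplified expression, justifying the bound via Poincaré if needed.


α = 1

Coercivity of a(·,·) on H^1_0(-1, 2/3) means a(u, u) ≥ α ||u||_{H^1}² for every u ∈ H^1_0.
The interval has length L = 5/3, and Poincaré/coercivity depend only on L. Here a(u, u) = ∫(u')² + (6)·∫u².
Here c = 6 ≥ 1, so a(u,u) = ∫(u')² + c∫u² ≥ ∫(u')² + ∫u² = ||u||_{H^1}², i.e. α = 1 works. No larger α is possible: a(u,u) ≥ α||u||_{H^1}² means (1−α)∫(u')² ≥ (α−c)∫u², and for the modes u_n = sin(nπ(x−x₀)/L) (x₀ the left endpoint) one has ∫u_n²/∫(u_n')² = (L/(nπ))² → 0, so a(u_n,u_n)/||u_n||_{H^1}² → 1. Hence the optimal constant is α = 1.
Therefore α = 1.


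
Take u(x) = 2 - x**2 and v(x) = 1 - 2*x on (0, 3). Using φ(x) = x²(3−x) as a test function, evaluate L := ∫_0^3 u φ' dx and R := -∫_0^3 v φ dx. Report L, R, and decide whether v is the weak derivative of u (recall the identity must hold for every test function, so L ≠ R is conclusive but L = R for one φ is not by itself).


LHS = 243/10, RHS = 351/20. No, v is not the weak derivative of u.

u(x) = 2 - x**2, classical derivative u'(x) = -2*x.
φ(x) = x²(3−x), so φ'(x) = 3*x*(2 - x).
Note φ(0) = φ(3) = 0, so the boundary term u·φ vanishes.
LHS = ∫_0^3 u(x) φ'(x) dx = ∫_0^3 (3*x^4 - 6*x^3 - 6*x^2 + 12*x) dx. Term by term:
  ∫_0^3 3*x^4 dx = 729/5;  ∫_0^3 -6*x^3 dx = -243/2;  ∫_0^3 -6*x^2 dx = -54;
  ∫_0^3 12*x dx = 54.
Sum: 729/5 − 243/2 − 54 + 54 = 243/10.
So LHS = 243/10.
∫_0^3 v(x) φ(x) dx = ∫_0^3 (2*x^4 - 7*x^3 + 3*x^2) dx. Term by term:
  ∫_0^3 2*x^4 dx = 486/5;  ∫_0^3 -7*x^3 dx = -567/4;  ∫_0^3 3*x^2 dx = 27.
Sum: 486/5 − 567/4 + 27 = -351/20.
So RHS = -∫_0^3 v(x) φ(x) dx = 351/20.
LHS − RHS = 27/4 ≠ 0, so the identity fails.
(For a valid weak derivative the identity must hold for EVERY test function, in particular this one. The failure shows v is NOT the weak derivative of u.)
Correct weak derivative would be u'(x) = -2*x.


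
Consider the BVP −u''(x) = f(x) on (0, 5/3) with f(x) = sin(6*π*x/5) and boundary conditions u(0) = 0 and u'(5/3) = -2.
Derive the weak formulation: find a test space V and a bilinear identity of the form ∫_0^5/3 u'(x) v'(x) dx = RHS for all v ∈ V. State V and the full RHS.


V = {v ∈ H^1(0, 5/3) : v(0) = 0} (test functions vanish at x = 0 where u is specified); weak form: ∫_0^5/3 u'v' dx = ∫_0^5/3 (sin(6*π*x/5)) v dx − 2·v(5/3) for all v ∈ V.

Multiply both sides by a test function v and integrate from 0 to 5/3:
  ∫_0^5/3 −u''(x) v(x) dx = ∫_0^5/3 f(x) v(x) dx.
Integrate the LHS by parts once:
  ∫_0^5/3 −u'' v dx = −[u'(x) v(x)]_0^5/3 + ∫_0^5/3 u'(x) v'(x) dx.
Thus ∫_0^5/3 u'(x) v'(x) dx = ∫_0^5/3 f(x) v(x) dx + [u'(x) v(x)]_0^5/3.
Choose V so that boundary terms are either known or forced to vanish.
Mixed BC: u(0) = 0 (Dirichlet) and u'(5/3) = -2 (Neumann). Define V = {v ∈ H^1(0, 5/3) : v(0) = 0}. Then [u' v]_0^5/3 = u'(5/3)·v(5/3) − u'(0)·0 = − 2·v(5/3).
Weak formulation: find u (satisfying any essential BC) such that ∫_0^5/3 u'(x) v'(x) dx = ∫_0^5/3 f v dx − 2·v(5/3) for all v ∈ V (Dirichlet at 0 absorbed into V; Neumann datum at x = 5/3 contributes the boundary term).
Substituting f(x) = sin(6*π*x/5), the right-hand side is ∫_0^5/3 (sin(6*π*x/5)) v dx − 2·v(5/3).


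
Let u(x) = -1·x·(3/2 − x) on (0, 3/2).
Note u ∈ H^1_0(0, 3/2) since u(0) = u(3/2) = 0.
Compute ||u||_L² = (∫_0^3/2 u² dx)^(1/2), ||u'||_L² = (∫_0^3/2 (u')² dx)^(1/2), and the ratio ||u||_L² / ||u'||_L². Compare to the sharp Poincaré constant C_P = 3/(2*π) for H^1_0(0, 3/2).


||u||_L² / ||u'||_L² = 3*sqrt(10)/20 < C_P = 3/(2*π).

u(x) = -1·x·(3/2 − x), so u'(x) = 2*x - 3/2.
u(x) = -1·x·(3/2 − x) vanishes at x = 0 and x = 3/2, so u ∈ H^1_0(0, 3/2). Differentiate via the product rule and integrate the resulting polynomials term by term.
  ∫_0^3/2 u² dx = ∫_0^3/2 (x^4 - 3*x^3 + 9*x^2/4) dx. Term by term:
    ∫_0^3/2 x^4 dx = 243/160;  ∫_0^3/2 -3*x^3 dx = -243/64;  ∫_0^3/2 9*x^2/4 dx = 81/32.
  Sum: 243/160 − 243/64 + 81/32 = 81/320.
  ∫_0^3/2 (u')² dx = ∫_0^3/2 (4*x^2 - 6*x + 9/4) dx. Term by term:
    ∫_0^3/2 4*x^2 dx = 9/2;  ∫_0^3/2 -6*x dx = -27/4;  ∫_0^3/2 9/4 dx = 27/8.
  Sum: 9/2 − 27/4 + 27/8 = 9/8.
∫_0^3/2 u² dx = 81/320, so ||u||_L² = 9*sqrt(5)/40.
∫_0^3/2 (u')² dx = 9/8, so ||u'||_L² = 3*sqrt(2)/4.
Ratio ||u||_L² / ||u'||_L² = 3*sqrt(10)/20.
Sharp Poincaré constant on H^1_0(0, 3/2) is C_P = L/π = 3/(2*π), achieved by sin(2*π/3·x).
A polynomial bump cannot attain the sharp Poincaré constant (only the first sine eigenfunction does), so the ratio is strictly less than C_P, consistent with ||u||_L² ≤ C_P ||u'||_L².
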